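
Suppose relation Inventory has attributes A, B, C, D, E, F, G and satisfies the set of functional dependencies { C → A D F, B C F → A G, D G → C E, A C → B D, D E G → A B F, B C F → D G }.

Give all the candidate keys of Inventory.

(C); (D, G)

{C}⁺: C→ADF adds A, D, F; AC→BD adds B; BCF→DG adds G; DG→CE adds E → {A, B, C, D, E, F, G}.
{D, G}⁺: DG→CE adds C, E; DEG→ABF adds A, B, F → {A, B, C, D, E, F, G}. Minimal: {G}⁺ = {G}; {D}⁺ = {D} — none reach the full schema.
Any other superkey contains one of these as a subset, so there are no further candidate keys.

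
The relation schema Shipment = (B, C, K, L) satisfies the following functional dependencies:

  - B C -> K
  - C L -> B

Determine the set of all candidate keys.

Attributes C, L never appear on any right-hand side, so every candidate key must contain {C, L}.
{C, L}⁺ = {B, C, K, L}, which is all of the schema, so {C, L} is the only candidate key.

{C, L}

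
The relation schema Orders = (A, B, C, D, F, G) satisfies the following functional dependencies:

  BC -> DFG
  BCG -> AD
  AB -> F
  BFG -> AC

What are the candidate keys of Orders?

{B, C}⁺: BC→DFG adds D, F, G; BCG→AD adds A → {A, B, C, D, F, G}. Minimal: {C}⁺ = {C}; {B}⁺ = {B} — none reach the full schema.
{A, B, G}⁺: AB→F adds F; BFG→AC adds C; BC→DFG adds D → {A, B, C, D, F, G}. Minimal: {B, G}⁺ = {B, G}; {A, G}⁺ = {A, G}; {A, B}⁺ = {A, B, F} — none reach the full schema.
{B, F, G}⁺: BFG→AC adds A, C; BC→DFG adds D → {A, B, C, D, F, G}. Minimal: {F, G}⁺ = {F, G}; {B, G}⁺ = {B, G}; {B, F}⁺ = {B, F} — none reach the full schema.

BC, ABG, BFG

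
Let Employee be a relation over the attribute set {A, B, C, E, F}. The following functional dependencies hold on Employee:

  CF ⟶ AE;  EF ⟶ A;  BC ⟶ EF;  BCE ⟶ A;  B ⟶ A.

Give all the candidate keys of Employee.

BC

Attributes B, C never appear on any right-hand side, so every candidate key must contain {B, C}.
{B, C}⁺ = {A, B, C, E, F}, which is all of the schema, so {B, C} is the only candidate key.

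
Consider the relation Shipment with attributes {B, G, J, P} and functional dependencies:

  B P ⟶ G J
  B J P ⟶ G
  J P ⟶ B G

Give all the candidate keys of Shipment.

{B, P}⁺: BP→GJ adds G, J → {B, G, J, P}. Minimal: {P}⁺ = {P}; {B}⁺ = {B} — none reach the full schema.
{J, P}⁺: JP→BG adds B, G → {B, G, J, P}. Minimal: {P}⁺ = {P}; {J}⁺ = {J} — none reach the full schema.
Any other superkey contains one of these as a subset, so there are no further candidate keys.

BP, JP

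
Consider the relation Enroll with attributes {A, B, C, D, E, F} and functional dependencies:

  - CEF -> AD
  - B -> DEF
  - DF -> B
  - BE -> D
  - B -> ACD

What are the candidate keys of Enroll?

{B}, {D, F}, {C, E, F}

{B}⁺: B→DEF adds D, E, F; B→ACD adds A, C → {A, B, C, D, E, F}.
{D, F}⁺: DF→B adds B; B→ACD adds A, C; B→DEF adds E → {A, B, C, D, E, F}. Minimal: {F}⁺ = {F}; {D}⁺ = {D} — none reach the full schema.
{C, E, F}⁺: CEF→AD adds A, D; DF→B adds B → {A, B, C, D, E, F}. Minimal: {E, F}⁺ = {E, F}; {C, F}⁺ = {C, F}; {C, E}⁺ = {C, E} — none reach the full schema.
Any other superkey contains one of these as a subset, so there are no further candidate keys.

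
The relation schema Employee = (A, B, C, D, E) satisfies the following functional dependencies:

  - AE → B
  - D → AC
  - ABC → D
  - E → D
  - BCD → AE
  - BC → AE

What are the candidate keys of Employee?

E; BC; BD

{E}⁺: E→D adds D; D→AC adds A, C; AE→B adds B → {A, B, C, D, E}.
{B, C}⁺: BC→AE adds A, E; ABC→D adds D → {A, B, C, D, E}. Minimal: {C}⁺ = {C}; {B}⁺ = {B} — none reach the full schema.
{B, D}⁺: D→AC adds A, C; BCD→AE adds E → {A, B, C, D, E}. Minimal: {D}⁺ = {A, C, D}; {B}⁺ = {B} — none reach the full schema.
Any other superkey contains one of these as a subset, so there are no further candidate keys.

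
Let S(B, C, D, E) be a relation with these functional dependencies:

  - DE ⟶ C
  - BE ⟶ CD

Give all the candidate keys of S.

{B, E}⁺: BE→CD adds C, D → {B, C, D, E}. Minimal: {E}⁺ = {E}; {B}⁺ = {B} — none reach the full schema.
No other minimal superkey exists.

(B, E)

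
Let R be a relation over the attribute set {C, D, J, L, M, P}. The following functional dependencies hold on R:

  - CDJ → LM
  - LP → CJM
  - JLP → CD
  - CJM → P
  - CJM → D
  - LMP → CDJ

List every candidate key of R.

{L, P}⁺: LP→CJM adds C, J, M; JLP→CD adds D → {C, D, J, L, M, P}. Minimal: {P}⁺ = {P}; {L}⁺ = {L} — none reach the full schema.
{C, D, J}⁺: CDJ→LM adds L, M; CJM→P adds P → {C, D, J, L, M, P}. Minimal: {D, J}⁺ = {D, J}; {C, J}⁺ = {C, J}; {C, D}⁺ = {C, D} — none reach the full schema.
{C, J, M}⁺: CJM→P adds P; CJM→D adds D; CDJ→LM adds L → {C, D, J, L, M, P}. Minimal: {J, M}⁺ = {J, M}; {C, M}⁺ = {C, M}; {C, J}⁺ = {C, J} — none reach the full schema.

{L, P}, {C, D, J}, {C, J, M}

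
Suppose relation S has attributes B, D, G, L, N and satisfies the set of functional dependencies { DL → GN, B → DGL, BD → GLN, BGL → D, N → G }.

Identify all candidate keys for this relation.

(B)

Attribute B never appears on the right-hand side of any dependency, so B must belong to every candidate key.
{B}⁺ = {B, D, G, L, N}, which is all of the schema, so {B} is the only candidate key.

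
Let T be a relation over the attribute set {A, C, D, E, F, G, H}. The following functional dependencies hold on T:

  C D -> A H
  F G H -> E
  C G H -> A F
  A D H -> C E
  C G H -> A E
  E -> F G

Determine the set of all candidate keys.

Attribute D never appears on the right-hand side of any dependency, so D must belong to every candidate key.
{D}⁺ = {D}, which is not all of the schema, so we must add further attributes.
{C, D}⁺: CD→AH adds A, H; ADH→CE adds E; E→FG adds F, G → {A, C, D, E, F, G, H}.
{A, D, H}⁺: ADH→CE adds C, E; E→FG adds F, G → {A, C, D, E, F, G, H}.

CD, ADH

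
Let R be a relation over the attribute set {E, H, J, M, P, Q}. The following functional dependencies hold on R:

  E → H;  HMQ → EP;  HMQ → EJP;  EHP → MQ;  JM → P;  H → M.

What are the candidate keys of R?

{E, J}, {E, P}, {E, Q}, {H, Q}

{E, J}⁺: E→H adds H; H→M adds M; JM→P adds P; EHP→MQ adds Q → {E, H, J, M, P, Q}.
{E, P}⁺: E→H adds H; EHP→MQ adds M, Q; HMQ→EJP adds J → {E, H, J, M, P, Q}.
{E, Q}⁺: E→H adds H; H→M adds M; HMQ→EP adds P; HMQ→EJP adds J → {E, H, J, M, P, Q}.
{H, Q}⁺: H→M adds M; HMQ→EP adds E, P; HMQ→EJP adds J → {E, H, J, M, P, Q}.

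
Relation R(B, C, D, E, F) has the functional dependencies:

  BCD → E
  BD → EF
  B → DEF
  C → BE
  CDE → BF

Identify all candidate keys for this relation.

{C}

{C}⁺: C→BE adds B, E; B→DEF adds D, F → {B, C, D, E, F}.
No other minimal superkey exists.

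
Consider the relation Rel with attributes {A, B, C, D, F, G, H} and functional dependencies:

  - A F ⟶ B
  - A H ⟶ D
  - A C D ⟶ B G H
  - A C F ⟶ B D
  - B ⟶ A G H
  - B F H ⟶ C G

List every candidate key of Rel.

Attribute F never appears on the right-hand side of any dependency, so F must belong to every candidate key.
{F}⁺ = {F}, which is not all of the schema, so we must add further attributes.
{A, F}⁺: AF→B adds B; B→AGH adds G, H; BFH→CG adds C; AH→D adds D → {A, B, C, D, F, G, H}.
{B, F}⁺: B→AGH adds A, G, H; BFH→CG adds C; AH→D adds D → {A, B, C, D, F, G, H}.

{A, F}, {B, F}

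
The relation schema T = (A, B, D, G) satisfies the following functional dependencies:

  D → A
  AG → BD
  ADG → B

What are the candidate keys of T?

Attribute G never appears on the right-hand side of any dependency, so G must belong to every candidate key.
{G}⁺ = {G}, which is not all of the schema, so we must add further attributes.
{A, G}⁺: AG→BD adds B, D → {A, B, D, G}. Minimal: {G}⁺ = {G}; {A}⁺ = {A} — none reach the full schema.
{D, G}⁺: D→A adds A; AG→BD adds B → {A, B, D, G}. Minimal: {G}⁺ = {G}; {D}⁺ = {A, D} — none reach the full schema.

AG; DG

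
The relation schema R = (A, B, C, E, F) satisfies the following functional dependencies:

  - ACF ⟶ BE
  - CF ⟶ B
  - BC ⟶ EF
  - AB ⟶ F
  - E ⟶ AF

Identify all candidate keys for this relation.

(B, C), (C, E), (C, F)

Attribute C never appears on the right-hand side of any dependency, so C must belong to every candidate key.
{C}⁺ = {C}, which is not all of the schema, so we must add further attributes.
{B, C}⁺: BC→EF adds E, F; E→AF adds A → {A, B, C, E, F}. Minimal: {C}⁺ = {C}; {B}⁺ = {B} — none reach the full schema.
{C, E}⁺: E→AF adds A, F; ACF→BE adds B → {A, B, C, E, F}. Minimal: {E}⁺ = {A, E, F}; {C}⁺ = {C} — none reach the full schema.
{C, F}⁺: CF→B adds B; BC→EF adds E; E→AF adds A → {A, B, C, E, F}. Minimal: {F}⁺ = {F}; {C}⁺ = {C} — none reach the full schema.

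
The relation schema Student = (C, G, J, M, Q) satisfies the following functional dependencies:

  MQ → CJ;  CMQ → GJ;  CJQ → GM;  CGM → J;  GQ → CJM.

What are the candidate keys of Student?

{G, Q}, {M, Q}, {C, J, Q}

Attribute Q never appears on the right-hand side of any dependency, so Q must belong to every candidate key.
{Q}⁺ = {Q}, which is not all of the schema, so we must add further attributes.
{G, Q}⁺: GQ→CJM adds C, J, M → {C, G, J, M, Q}. Minimal: {Q}⁺ = {Q}; {G}⁺ = {G} — none reach the full schema.
{M, Q}⁺: MQ→CJ adds C, J; CMQ→GJ adds G → {C, G, J, M, Q}. Minimal: {Q}⁺ = {Q}; {M}⁺ = {M} — none reach the full schema.
{C, J, Q}⁺: CJQ→GM adds G, M → {C, G, J, M, Q}. Minimal: {J, Q}⁺ = {J, Q}; {C, Q}⁺ = {C, Q}; {C, J}⁺ = {C, J} — none reach the full schema.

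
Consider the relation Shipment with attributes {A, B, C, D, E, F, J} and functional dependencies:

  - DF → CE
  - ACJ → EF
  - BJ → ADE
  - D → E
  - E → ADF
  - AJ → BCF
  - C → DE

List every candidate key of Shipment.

Attribute J never appears on the right-hand side of any dependency, so J must belong to every candidate key.
{J}⁺ = {J}, which is not all of the schema, so we must add further attributes.
{A, J}⁺: AJ→BCF adds B, C, F; C→DE adds D, E → {A, B, C, D, E, F, J}. Minimal: {J}⁺ = {J}; {A}⁺ = {A} — none reach the full schema.
{B, J}⁺: BJ→ADE adds A, D, E; E→ADF adds F; AJ→BCF adds C → {A, B, C, D, E, F, J}. Minimal: {J}⁺ = {J}; {B}⁺ = {B} — none reach the full schema.
{C, J}⁺: C→DE adds D, E; E→ADF adds A, F; AJ→BCF adds B → {A, B, C, D, E, F, J}. Minimal: {J}⁺ = {J}; {C}⁺ = {A, C, D, E, F} — none reach the full schema.
{D, J}⁺: D→E adds E; E→ADF adds A, F; AJ→BCF adds B, C → {A, B, C, D, E, F, J}. Minimal: {J}⁺ = {J}; {D}⁺ = {A, C, D, E, F} — none reach the full schema.
{E, J}⁺: E→ADF adds A, D, F; AJ→BCF adds B, C → {A, B, C, D, E, F, J}. Minimal: {J}⁺ = {J}; {E}⁺ = {A, C, D, E, F} — none reach the full schema.
Any other superkey contains one of these as a subset, so there are no further candidate keys.

{A, J}, {B, J}, {C, J}, {D, J}, {E, J}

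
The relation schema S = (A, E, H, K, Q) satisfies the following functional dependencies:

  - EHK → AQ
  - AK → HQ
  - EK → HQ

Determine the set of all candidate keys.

Attributes E, K never appear on any right-hand side, so every candidate key must contain {E, K}.
{E, K}⁺ = {A, E, H, K, Q}, which is all of the schema, so {E, K} is the only candidate key.

{E, K}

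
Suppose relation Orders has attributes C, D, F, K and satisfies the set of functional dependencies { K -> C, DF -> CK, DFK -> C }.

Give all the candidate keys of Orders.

Attributes D, F never appear on any right-hand side, so every candidate key must contain {D, F}.
{D, F}⁺ = {C, D, F, K}, which is all of the schema, so {D, F} is the only candidate key.

(D, F)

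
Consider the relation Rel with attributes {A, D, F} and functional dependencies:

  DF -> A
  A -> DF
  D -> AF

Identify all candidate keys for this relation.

{A}⁺: A→DF adds D, F → {A, D, F}.
{D}⁺: D→AF adds A, F → {A, D, F}.

A; D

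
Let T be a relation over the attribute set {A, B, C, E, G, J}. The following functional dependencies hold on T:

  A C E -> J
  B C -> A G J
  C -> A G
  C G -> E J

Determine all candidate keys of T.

(B, C)

Attributes B, C never appear on any right-hand side, so every candidate key must contain {B, C}.
{B, C}⁺ = {A, B, C, E, G, J}, which is all of the schema, so {B, C} is the only candidate key.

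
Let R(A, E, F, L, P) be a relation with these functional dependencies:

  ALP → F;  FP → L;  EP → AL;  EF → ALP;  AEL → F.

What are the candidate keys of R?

Attribute E never appears on the right-hand side of any dependency, so E must belong to every candidate key.
{E}⁺ = {E}, which is not all of the schema, so we must add further attributes.
{E, F}⁺: EF→ALP adds A, L, P → {A, E, F, L, P}. Minimal: {F}⁺ = {F}; {E}⁺ = {E} — none reach the full schema.
{E, P}⁺: EP→AL adds A, L; AEL→F adds F → {A, E, F, L, P}. Minimal: {P}⁺ = {P}; {E}⁺ = {E} — none reach the full schema.
{A, E, L}⁺: AEL→F adds F; EF→ALP adds P → {A, E, F, L, P}. Minimal: {E, L}⁺ = {E, L}; {A, L}⁺ = {A, L}; {A, E}⁺ = {A, E} — none reach the full schema.

(E, F), (E, P), (A, E, L)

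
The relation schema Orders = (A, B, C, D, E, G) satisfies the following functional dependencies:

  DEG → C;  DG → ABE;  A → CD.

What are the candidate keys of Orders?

Attribute G never appears on the right-hand side of any dependency, so G must belong to every candidate key.
{G}⁺ = {G}, which is not all of the schema, so we must add further attributes.
{A, G}⁺: A→CD adds C, D; DG→ABE adds B, E → {A, B, C, D, E, G}. Minimal: {G}⁺ = {G}; {A}⁺ = {A, C, D} — none reach the full schema.
{D, G}⁺: DG→ABE adds A, B, E; A→CD adds C → {A, B, C, D, E, G}. Minimal: {G}⁺ = {G}; {D}⁺ = {D} — none reach the full schema.
Any other superkey contains one of these as a subset, so there are no further candidate keys.

{A, G}, {D, G}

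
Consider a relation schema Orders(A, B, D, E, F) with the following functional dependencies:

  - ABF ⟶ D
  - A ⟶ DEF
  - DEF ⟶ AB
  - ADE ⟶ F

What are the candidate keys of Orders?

{A}⁺: A→DEF adds D, E, F; DEF→AB adds B → {A, B, D, E, F}.
{D, E, F}⁺: DEF→AB adds A, B → {A, B, D, E, F}. Minimal: {E, F}⁺ = {E, F}; {D, F}⁺ = {D, F}; {D, E}⁺ = {D, E} — none reach the full schema.
Any other superkey contains one of these as a subset, so there are no further candidate keys.

A, DEF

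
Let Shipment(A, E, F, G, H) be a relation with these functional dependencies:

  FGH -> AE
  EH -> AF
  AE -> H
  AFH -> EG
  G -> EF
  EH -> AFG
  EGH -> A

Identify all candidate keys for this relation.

{A, E}; {A, G}; {E, H}; {G, H}; {A, F, H}

{A, E}⁺: AE→H adds H; EH→AFG adds F, G → {A, E, F, G, H}. Minimal: {E}⁺ = {E}; {A}⁺ = {A} — none reach the full schema.
{A, G}⁺: G→EF adds E, F; AE→H adds H → {A, E, F, G, H}. Minimal: {G}⁺ = {E, F, G}; {A}⁺ = {A} — none reach the full schema.
{E, H}⁺: EH→AF adds A, F; AFH→EG adds G → {A, E, F, G, H}. Minimal: {H}⁺ = {H}; {E}⁺ = {E} — none reach the full schema.
{G, H}⁺: G→EF adds E, F; EH→AFG adds A → {A, E, F, G, H}. Minimal: {H}⁺ = {H}; {G}⁺ = {E, F, G} — none reach the full schema.
{A, F, H}⁺: AFH→EG adds E, G → {A, E, F, G, H}. Minimal: {F, H}⁺ = {F, H}; {A, H}⁺ = {A, H}; {A, F}⁺ = {A, F} — none reach the full schema.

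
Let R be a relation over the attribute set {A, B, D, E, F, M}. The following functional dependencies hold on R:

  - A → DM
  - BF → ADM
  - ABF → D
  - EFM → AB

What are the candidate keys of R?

{A, E, F}, {B, E, F}, {E, F, M}

Attributes E, F never appear on any right-hand side, so every candidate key must contain {E, F}.
{E, F}⁺ = {E, F}, which is not all of the schema, so we must add further attributes.
{A, E, F}⁺: A→DM adds D, M; EFM→AB adds B → {A, B, D, E, F, M}. Minimal: {E, F}⁺ = {E, F}; {A, F}⁺ = {A, D, F, M}; {A, E}⁺ = {A, D, E, M} — none reach the full schema.
{B, E, F}⁺: BF→ADM adds A, D, M → {A, B, D, E, F, M}. Minimal: {E, F}⁺ = {E, F}; {B, F}⁺ = {A, B, D, F, M}; {B, E}⁺ = {B, E} — none reach the full schema.
{E, F, M}⁺: EFM→AB adds A, B; A→DM adds D → {A, B, D, E, F, M}. Minimal: {F, M}⁺ = {F, M}; {E, M}⁺ = {E, M}; {E, F}⁺ = {E, F} — none reach the full schema.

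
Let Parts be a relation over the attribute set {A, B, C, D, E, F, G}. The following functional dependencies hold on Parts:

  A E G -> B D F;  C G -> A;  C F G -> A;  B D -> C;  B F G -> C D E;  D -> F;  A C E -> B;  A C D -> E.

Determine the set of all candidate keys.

Attribute G never appears on the right-hand side of any dependency, so G must belong to every candidate key.
{G}⁺ = {G}, which is not all of the schema, so we must add further attributes.
{A, E, G}⁺: AEG→BDF adds B, D, F; BD→C adds C → {A, B, C, D, E, F, G}. Minimal: {E, G}⁺ = {E, G}; {A, G}⁺ = {A, G}; {A, E}⁺ = {A, E} — none reach the full schema.
{B, D, G}⁺: BD→C adds C; D→F adds F; CG→A adds A; BFG→CDE adds E → {A, B, C, D, E, F, G}. Minimal: {D, G}⁺ = {D, F, G}; {B, G}⁺ = {B, G}; {B, D}⁺ = {B, C, D, F} — none reach the full schema.
{B, F, G}⁺: BFG→CDE adds C, D, E; CG→A adds A → {A, B, C, D, E, F, G}. Minimal: {F, G}⁺ = {F, G}; {B, G}⁺ = {B, G}; {B, F}⁺ = {B, F} — none reach the full schema.
{C, D, G}⁺: CG→A adds A; D→F adds F; ACD→E adds E; AEG→BDF adds B → {A, B, C, D, E, F, G}. Minimal: {D, G}⁺ = {D, F, G}; {C, G}⁺ = {A, C, G}; {C, D}⁺ = {C, D, F} — none reach the full schema.
{C, E, G}⁺: CG→A adds A; ACE→B adds B; AEG→BDF adds D, F → {A, B, C, D, E, F, G}. Minimal: {E, G}⁺ = {E, G}; {C, G}⁺ = {A, C, G}; {C, E}⁺ = {C, E} — none reach the full schema.

{A, E, G}, {B, D, G}, {B, F, G}, {C, D, G}, {C, E, G}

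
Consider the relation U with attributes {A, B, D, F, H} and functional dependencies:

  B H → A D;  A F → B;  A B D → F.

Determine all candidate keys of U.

(B, H); (A, F, H)

Attribute H never appears on the right-hand side of any dependency, so H must belong to every candidate key.
{H}⁺ = {H}, which is not all of the schema, so we must add further attributes.
{B, H}⁺: BH→AD adds A, D; ABD→F adds F → {A, B, D, F, H}. Minimal: {H}⁺ = {H}; {B}⁺ = {B} — none reach the full schema.
{A, F, H}⁺: AF→B adds B; BH→AD adds D → {A, B, D, F, H}. Minimal: {F, H}⁺ = {F, H}; {A, H}⁺ = {A, H}; {A, F}⁺ = {A, B, F} — none reach the full schema.
Any other superkey contains one of these as a subset, so there are no further candidate keys.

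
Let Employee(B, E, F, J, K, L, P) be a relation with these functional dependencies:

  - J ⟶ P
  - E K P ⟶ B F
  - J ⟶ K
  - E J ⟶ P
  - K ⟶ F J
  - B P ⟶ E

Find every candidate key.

Attribute L never appears on the right-hand side of any dependency, so L must belong to every candidate key.
{L}⁺ = {L}, which is not all of the schema, so we must add further attributes.
{B, J, L}⁺: J→P adds P; J→K adds K; K→FJ adds F; BP→E adds E → {B, E, F, J, K, L, P}. Minimal: {J, L}⁺ = {F, J, K, L, P}; {B, L}⁺ = {B, L}; {B, J}⁺ = {B, E, F, J, K, P} — none reach the full schema.
{B, K, L}⁺: K→FJ adds F, J; J→P adds P; BP→E adds E → {B, E, F, J, K, L, P}. Minimal: {K, L}⁺ = {F, J, K, L, P}; {B, L}⁺ = {B, L}; {B, K}⁺ = {B, E, F, J, K, P} — none reach the full schema.
{E, J, L}⁺: J→P adds P; J→K adds K; K→FJ adds F; EKP→BF adds B → {B, E, F, J, K, L, P}. Minimal: {J, L}⁺ = {F, J, K, L, P}; {E, L}⁺ = {E, L}; {E, J}⁺ = {B, E, F, J, K, P} — none reach the full schema.
{E, K, L}⁺: K→FJ adds F, J; J→P adds P; EKP→BF adds B → {B, E, F, J, K, L, P}. Minimal: {K, L}⁺ = {F, J, K, L, P}; {E, L}⁺ = {E, L}; {E, K}⁺ = {B, E, F, J, K, P} — none reach the full schema.

{B, J, L}, {B, K, L}, {E, J, L}, {E, K, L}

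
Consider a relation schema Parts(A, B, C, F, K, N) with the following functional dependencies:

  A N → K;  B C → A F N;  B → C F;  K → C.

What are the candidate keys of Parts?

Attribute B never appears on the right-hand side of any dependency, so B must belong to every candidate key.
{B}⁺ = {A, B, C, F, K, N}, which is all of the schema, so {B} is the only candidate key.

{B}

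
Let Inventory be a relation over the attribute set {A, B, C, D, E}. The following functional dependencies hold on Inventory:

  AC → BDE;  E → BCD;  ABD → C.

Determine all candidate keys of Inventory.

Attribute A never appears on the right-hand side of any dependency, so A must belong to every candidate key.
{A}⁺ = {A}, which is not all of the schema, so we must add further attributes.
{A, C}⁺: AC→BDE adds B, D, E → {A, B, C, D, E}. Minimal: {C}⁺ = {C}; {A}⁺ = {A} — none reach the full schema.
{A, E}⁺: E→BCD adds B, C, D → {A, B, C, D, E}. Minimal: {E}⁺ = {B, C, D, E}; {A}⁺ = {A} — none reach the full schema.
{A, B, D}⁺: ABD→C adds C; AC→BDE adds E → {A, B, C, D, E}. Minimal: {B, D}⁺ = {B, D}; {A, D}⁺ = {A, D}; {A, B}⁺ = {A, B} — none reach the full schema.
Any other superkey contains one of these as a subset, so there are no further candidate keys.

{A, C}, {A, E}, {A, B, D}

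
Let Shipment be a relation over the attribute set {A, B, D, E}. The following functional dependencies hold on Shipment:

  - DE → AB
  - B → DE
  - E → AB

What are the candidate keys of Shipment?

(B), (E)

{B}⁺: B→DE adds D, E; E→AB adds A → {A, B, D, E}.
{E}⁺: E→AB adds A, B; B→DE adds D → {A, B, D, E}.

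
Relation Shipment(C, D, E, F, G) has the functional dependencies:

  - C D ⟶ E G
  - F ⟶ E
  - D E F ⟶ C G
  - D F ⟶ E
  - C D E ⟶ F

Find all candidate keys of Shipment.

Attribute D never appears on the right-hand side of any dependency, so D must belong to every candidate key.
{D}⁺ = {D}, which is not all of the schema, so we must add further attributes.
{C, D}⁺: CD→EG adds E, G; CDE→F adds F → {C, D, E, F, G}. Minimal: {D}⁺ = {D}; {C}⁺ = {C} — none reach the full schema.
{D, F}⁺: F→E adds E; DEF→CG adds C, G → {C, D, E, F, G}. Minimal: {F}⁺ = {E, F}; {D}⁺ = {D} — none reach the full schema.

CD, DF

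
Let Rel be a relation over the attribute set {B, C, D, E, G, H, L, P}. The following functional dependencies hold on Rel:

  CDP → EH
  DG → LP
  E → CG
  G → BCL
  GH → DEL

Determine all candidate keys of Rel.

{D, E}⁺: E→CG adds C, G; G→BCL adds B, L; DG→LP adds P; CDP→EH adds H → {B, C, D, E, G, H, L, P}. Minimal: {E}⁺ = {B, C, E, G, L}; {D}⁺ = {D} — none reach the full schema.
{D, G}⁺: DG→LP adds L, P; G→BCL adds B, C; CDP→EH adds E, H → {B, C, D, E, G, H, L, P}. Minimal: {G}⁺ = {B, C, G, L}; {D}⁺ = {D} — none reach the full schema.
{E, H}⁺: E→CG adds C, G; G→BCL adds B, L; GH→DEL adds D; DG→LP adds P → {B, C, D, E, G, H, L, P}. Minimal: {H}⁺ = {H}; {E}⁺ = {B, C, E, G, L} — none reach the full schema.
{G, H}⁺: G→BCL adds B, C, L; GH→DEL adds D, E; DG→LP adds P → {B, C, D, E, G, H, L, P}. Minimal: {H}⁺ = {H}; {G}⁺ = {B, C, G, L} — none reach the full schema.
{C, D, P}⁺: CDP→EH adds E, H; E→CG adds G; G→BCL adds B, L → {B, C, D, E, G, H, L, P}. Minimal: {D, P}⁺ = {D, P}; {C, P}⁺ = {C, P}; {C, D}⁺ = {C, D} — none reach the full schema.

{D, E}; {D, G}; {E, H}; {G, H}; {C, D, P}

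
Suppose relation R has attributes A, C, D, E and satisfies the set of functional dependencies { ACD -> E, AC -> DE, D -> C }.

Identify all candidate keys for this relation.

(A, C); (A, D)

Attribute A never appears on the right-hand side of any dependency, so A must belong to every candidate key.
{A}⁺ = {A}, which is not all of the schema, so we must add further attributes.
{A, C}⁺: AC→DE adds D, E → {A, C, D, E}. Minimal: {C}⁺ = {C}; {A}⁺ = {A} — none reach the full schema.
{A, D}⁺: D→C adds C; ACD→E adds E → {A, C, D, E}. Minimal: {D}⁺ = {C, D}; {A}⁺ = {A} — none reach the full schema.
Any other superkey contains one of these as a subset, so there are no further candidate keys.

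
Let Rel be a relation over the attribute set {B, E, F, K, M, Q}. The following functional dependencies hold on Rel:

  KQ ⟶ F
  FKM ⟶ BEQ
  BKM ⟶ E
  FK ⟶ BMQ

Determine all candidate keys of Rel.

{F, K}, {K, Q}

Attribute K never appears on the right-hand side of any dependency, so K must belong to every candidate key.
{K}⁺ = {K}, which is not all of the schema, so we must add further attributes.
{F, K}⁺: FK→BMQ adds B, M, Q; FKM→BEQ adds E → {B, E, F, K, M, Q}. Minimal: {K}⁺ = {K}; {F}⁺ = {F} — none reach the full schema.
{K, Q}⁺: KQ→F adds F; FK→BMQ adds B, M; FKM→BEQ adds E → {B, E, F, K, M, Q}. Minimal: {Q}⁺ = {Q}; {K}⁺ = {K} — none reach the full schema.
Any other superkey contains one of these as a subset, so there are no further candidate keys.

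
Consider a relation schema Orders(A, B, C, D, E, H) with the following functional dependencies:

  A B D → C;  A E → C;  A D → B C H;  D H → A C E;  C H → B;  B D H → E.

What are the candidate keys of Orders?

Attribute D never appears on the right-hand side of any dependency, so D must belong to every candidate key.
{D}⁺ = {D}, which is not all of the schema, so we must add further attributes.
{A, D}⁺: AD→BCH adds B, C, H; DH→ACE adds E → {A, B, C, D, E, H}.
{D, H}⁺: DH→ACE adds A, C, E; CH→B adds B → {A, B, C, D, E, H}.

{A, D}, {D, H}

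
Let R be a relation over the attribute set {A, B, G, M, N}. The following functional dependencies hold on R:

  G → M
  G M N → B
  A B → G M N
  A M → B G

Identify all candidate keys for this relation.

{A, B}, {A, G}, {A, M}

Attribute A never appears on the right-hand side of any dependency, so A must belong to every candidate key.
{A}⁺ = {A}, which is not all of the schema, so we must add further attributes.
{A, B}⁺: AB→GMN adds G, M, N → {A, B, G, M, N}.
{A, G}⁺: G→M adds M; AM→BG adds B; AB→GMN adds N → {A, B, G, M, N}.
{A, M}⁺: AM→BG adds B, G; AB→GMN adds N → {A, B, G, M, N}.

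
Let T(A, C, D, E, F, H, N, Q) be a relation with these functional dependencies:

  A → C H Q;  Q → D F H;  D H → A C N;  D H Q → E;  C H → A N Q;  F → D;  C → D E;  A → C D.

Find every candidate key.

{A}, {Q}, {C, H}, {D, H}, {F, H}

{A}⁺: A→CHQ adds C, H, Q; Q→DFH adds D, F; DH→ACN adds N; DHQ→E adds E → {A, C, D, E, F, H, N, Q}.
{Q}⁺: Q→DFH adds D, F, H; DH→ACN adds A, C, N; DHQ→E adds E → {A, C, D, E, F, H, N, Q}.
{C, H}⁺: CH→ANQ adds A, N, Q; C→DE adds D, E; Q→DFH adds F → {A, C, D, E, F, H, N, Q}. Minimal: {H}⁺ = {H}; {C}⁺ = {C, D, E} — none reach the full schema.
{D, H}⁺: DH→ACN adds A, C, N; CH→ANQ adds Q; C→DE adds E; Q→DFH adds F → {A, C, D, E, F, H, N, Q}. Minimal: {H}⁺ = {H}; {D}⁺ = {D} — none reach the full schema.
{F, H}⁺: F→D adds D; DH→ACN adds A, C, N; CH→ANQ adds Q; C→DE adds E → {A, C, D, E, F, H, N, Q}. Minimal: {H}⁺ = {H}; {F}⁺ = {D, F} — none reach the full schema.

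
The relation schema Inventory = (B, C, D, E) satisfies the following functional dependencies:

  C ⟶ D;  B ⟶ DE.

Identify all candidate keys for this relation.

(B, C)

Attributes B, C never appear on any right-hand side, so every candidate key must contain {B, C}.
{B, C}⁺ = {B, C, D, E}, which is all of the schema, so {B, C} is the only candidate key.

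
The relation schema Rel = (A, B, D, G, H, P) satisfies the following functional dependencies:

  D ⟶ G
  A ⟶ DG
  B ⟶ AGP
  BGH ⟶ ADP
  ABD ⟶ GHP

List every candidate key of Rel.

Attribute B never appears on the right-hand side of any dependency, so B must belong to every candidate key.
{B}⁺ = {A, B, D, G, H, P}, which is all of the schema, so {B} is the only candidate key.

B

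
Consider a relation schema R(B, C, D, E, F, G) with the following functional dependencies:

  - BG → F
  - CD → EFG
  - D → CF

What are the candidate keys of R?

{B, D}⁺: D→CF adds C, F; CD→EFG adds E, G → {B, C, D, E, F, G}. Minimal: {D}⁺ = {C, D, E, F, G}; {B}⁺ = {B} — none reach the full schema.

(B, D)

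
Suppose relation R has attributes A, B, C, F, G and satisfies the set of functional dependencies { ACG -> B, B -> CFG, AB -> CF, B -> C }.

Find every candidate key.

Attribute A never appears on the right-hand side of any dependency, so A must belong to every candidate key.
{A}⁺ = {A}, which is not all of the schema, so we must add further attributes.
{A, B}⁺: B→CFG adds C, F, G → {A, B, C, F, G}.
{A, C, G}⁺: ACG→B adds B; B→CFG adds F → {A, B, C, F, G}.
Any other superkey contains one of these as a subset, so there are no further candidate keys.

{A, B}; {A, C, G}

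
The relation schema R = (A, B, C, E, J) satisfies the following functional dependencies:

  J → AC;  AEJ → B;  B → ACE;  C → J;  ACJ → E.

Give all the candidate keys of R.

{B}⁺: B→ACE adds A, C, E; C→J adds J → {A, B, C, E, J}.
{C}⁺: C→J adds J; J→AC adds A; ACJ→E adds E; AEJ→B adds B → {A, B, C, E, J}.
{J}⁺: J→AC adds A, C; ACJ→E adds E; AEJ→B adds B → {A, B, C, E, J}.
Any other superkey contains one of these as a subset, so there are no further candidate keys.

{B}; {C}; {J}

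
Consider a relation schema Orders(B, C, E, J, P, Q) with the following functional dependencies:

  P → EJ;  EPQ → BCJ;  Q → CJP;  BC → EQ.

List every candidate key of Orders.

Q, BC

{Q}⁺: Q→CJP adds C, J, P; P→EJ adds E; EPQ→BCJ adds B → {B, C, E, J, P, Q}.
{B, C}⁺: BC→EQ adds E, Q; Q→CJP adds J, P → {B, C, E, J, P, Q}. Minimal: {C}⁺ = {C}; {B}⁺ = {B} — none reach the full schema.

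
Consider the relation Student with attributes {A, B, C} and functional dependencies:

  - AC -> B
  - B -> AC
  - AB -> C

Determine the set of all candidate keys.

{B}⁺: B→AC adds A, C → {A, B, C}.
{A, C}⁺: AC→B adds B → {A, B, C}. Minimal: {C}⁺ = {C}; {A}⁺ = {A} — none reach the full schema.

{B}, {A, C}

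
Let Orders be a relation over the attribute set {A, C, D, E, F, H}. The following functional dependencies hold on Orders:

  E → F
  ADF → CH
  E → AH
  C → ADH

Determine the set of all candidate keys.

Attribute E never appears on the right-hand side of any dependency, so E must belong to every candidate key.
{E}⁺ = {A, E, F, H}, which is not all of the schema, so we must add further attributes.
{C, E}⁺: E→F adds F; E→AH adds A, H; C→ADH adds D → {A, C, D, E, F, H}.
{D, E}⁺: E→F adds F; E→AH adds A, H; ADF→CH adds C → {A, C, D, E, F, H}.

CE, DE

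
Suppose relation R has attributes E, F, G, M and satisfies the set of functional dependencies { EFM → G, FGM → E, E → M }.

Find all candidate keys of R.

Attribute F never appears on the right-hand side of any dependency, so F must belong to every candidate key.
{F}⁺ = {F}, which is not all of the schema, so we must add further attributes.
{E, F}⁺: E→M adds M; EFM→G adds G → {E, F, G, M}. Minimal: {F}⁺ = {F}; {E}⁺ = {E, M} — none reach the full schema.
{F, G, M}⁺: FGM→E adds E → {E, F, G, M}. Minimal: {G, M}⁺ = {G, M}; {F, M}⁺ = {F, M}; {F, G}⁺ = {F, G} — none reach the full schema.
Any other superkey contains one of these as a subset, so there are no further candidate keys.

{E, F}; {F, G, M}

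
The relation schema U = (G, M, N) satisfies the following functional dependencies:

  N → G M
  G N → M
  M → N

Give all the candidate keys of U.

{M}, {N}

{M}⁺: M→N adds N; N→GM adds G → {G, M, N}.
{N}⁺: N→GM adds G, M → {G, M, N}.
Any other superkey contains one of these as a subset, so there are no further candidate keys.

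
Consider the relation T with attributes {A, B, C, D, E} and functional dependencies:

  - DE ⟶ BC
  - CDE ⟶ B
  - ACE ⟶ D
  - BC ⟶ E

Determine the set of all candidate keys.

(A, B, C), (A, C, E), (A, D, E)

Attribute A never appears on the right-hand side of any dependency, so A must belong to every candidate key.
{A}⁺ = {A}, which is not all of the schema, so we must add further attributes.
{A, B, C}⁺: BC→E adds E; ACE→D adds D → {A, B, C, D, E}. Minimal: {B, C}⁺ = {B, C, E}; {A, C}⁺ = {A, C}; {A, B}⁺ = {A, B} — none reach the full schema.
{A, C, E}⁺: ACE→D adds D; DE→BC adds B → {A, B, C, D, E}. Minimal: {C, E}⁺ = {C, E}; {A, E}⁺ = {A, E}; {A, C}⁺ = {A, C} — none reach the full schema.
{A, D, E}⁺: DE→BC adds B, C → {A, B, C, D, E}. Minimal: {D, E}⁺ = {B, C, D, E}; {A, E}⁺ = {A, E}; {A, D}⁺ = {A, D} — none reach the full schema.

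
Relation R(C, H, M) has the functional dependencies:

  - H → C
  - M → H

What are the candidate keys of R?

{M}

Attribute M never appears on the right-hand side of any dependency, so M must belong to every candidate key.
{M}⁺ = {C, H, M}, which is all of the schema, so {M} is the only candidate key.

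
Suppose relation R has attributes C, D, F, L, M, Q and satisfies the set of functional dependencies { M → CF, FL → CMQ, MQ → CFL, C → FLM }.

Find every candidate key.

Attribute D never appears on the right-hand side of any dependency, so D must belong to every candidate key.
{D}⁺ = {D}, which is not all of the schema, so we must add further attributes.
{C, D}⁺: C→FLM adds F, L, M; FL→CMQ adds Q → {C, D, F, L, M, Q}. Minimal: {D}⁺ = {D}; {C}⁺ = {C, F, L, M, Q} — none reach the full schema.
{D, M}⁺: M→CF adds C, F; C→FLM adds L; FL→CMQ adds Q → {C, D, F, L, M, Q}. Minimal: {M}⁺ = {C, F, L, M, Q}; {D}⁺ = {D} — none reach the full schema.
{D, F, L}⁺: FL→CMQ adds C, M, Q → {C, D, F, L, M, Q}. Minimal: {F, L}⁺ = {C, F, L, M, Q}; {D, L}⁺ = {D, L}; {D, F}⁺ = {D, F} — none reach the full schema.
Any other superkey contains one of these as a subset, so there are no further candidate keys.

(C, D), (D, M), (D, F, L)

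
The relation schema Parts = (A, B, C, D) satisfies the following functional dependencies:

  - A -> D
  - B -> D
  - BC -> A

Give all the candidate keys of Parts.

Attributes B, C never appear on any right-hand side, so every candidate key must contain {B, C}.
{B, C}⁺ = {A, B, C, D}, which is all of the schema, so {B, C} is the only candidate key.

(B, C)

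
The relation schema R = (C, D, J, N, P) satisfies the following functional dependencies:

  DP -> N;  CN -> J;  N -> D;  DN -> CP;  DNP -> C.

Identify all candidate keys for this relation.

{N}⁺: N→D adds D; DN→CP adds C, P; CN→J adds J → {C, D, J, N, P}.
{D, P}⁺: DP→N adds N; DN→CP adds C; CN→J adds J → {C, D, J, N, P}. Minimal: {P}⁺ = {P}; {D}⁺ = {D} — none reach the full schema.

N, DP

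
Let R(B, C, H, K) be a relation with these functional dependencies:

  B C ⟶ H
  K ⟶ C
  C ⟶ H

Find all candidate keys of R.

Attributes B, K never appear on any right-hand side, so every candidate key must contain {B, K}.
{B, K}⁺ = {B, C, H, K}, which is all of the schema, so {B, K} is the only candidate key.

{B, K}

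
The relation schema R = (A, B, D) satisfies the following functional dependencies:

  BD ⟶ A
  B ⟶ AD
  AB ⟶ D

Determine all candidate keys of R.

Attribute B never appears on the right-hand side of any dependency, so B must belong to every candidate key.
{B}⁺ = {A, B, D}, which is all of the schema, so {B} is the only candidate key.

{B}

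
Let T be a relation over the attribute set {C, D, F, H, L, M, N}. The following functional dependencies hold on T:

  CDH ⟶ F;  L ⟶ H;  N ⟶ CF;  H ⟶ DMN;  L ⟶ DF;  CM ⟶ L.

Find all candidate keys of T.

{H}⁺: H→DMN adds D, M, N; N→CF adds C, F; CM→L adds L → {C, D, F, H, L, M, N}.
{L}⁺: L→H adds H; H→DMN adds D, M, N; L→DF adds F; N→CF adds C → {C, D, F, H, L, M, N}.
{C, M}⁺: CM→L adds L; L→H adds H; H→DMN adds D, N; L→DF adds F → {C, D, F, H, L, M, N}. Minimal: {M}⁺ = {M}; {C}⁺ = {C} — none reach the full schema.
{M, N}⁺: N→CF adds C, F; CM→L adds L; L→H adds H; H→DMN adds D → {C, D, F, H, L, M, N}. Minimal: {N}⁺ = {C, F, N}; {M}⁺ = {M} — none reach the full schema.

{H}, {L}, {C, M}, {M, N}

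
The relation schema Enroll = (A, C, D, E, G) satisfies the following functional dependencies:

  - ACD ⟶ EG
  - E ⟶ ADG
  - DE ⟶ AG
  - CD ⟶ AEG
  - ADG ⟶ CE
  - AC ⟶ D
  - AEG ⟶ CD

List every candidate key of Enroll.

E, AC, CD, ADG

{E}⁺: E→ADG adds A, D, G; ADG→CE adds C → {A, C, D, E, G}.
{A, C}⁺: AC→D adds D; ACD→EG adds E, G → {A, C, D, E, G}. Minimal: {C}⁺ = {C}; {A}⁺ = {A} — none reach the full schema.
{C, D}⁺: CD→AEG adds A, E, G → {A, C, D, E, G}. Minimal: {D}⁺ = {D}; {C}⁺ = {C} — none reach the full schema.
{A, D, G}⁺: ADG→CE adds C, E → {A, C, D, E, G}. Minimal: {D, G}⁺ = {D, G}; {A, G}⁺ = {A, G}; {A, D}⁺ = {A, D} — none reach the full schema.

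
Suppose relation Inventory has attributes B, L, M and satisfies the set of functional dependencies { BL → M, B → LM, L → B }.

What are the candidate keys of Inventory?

B; L

{B}⁺: B→LM adds L, M → {B, L, M}.
{L}⁺: L→B adds B; BL→M adds M → {B, L, M}.
Any other superkey contains one of these as a subset, so there are no further candidate keys.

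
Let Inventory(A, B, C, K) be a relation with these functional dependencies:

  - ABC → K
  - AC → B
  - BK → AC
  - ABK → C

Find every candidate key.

{A, C}⁺: AC→B adds B; ABC→K adds K → {A, B, C, K}. Minimal: {C}⁺ = {C}; {A}⁺ = {A} — none reach the full schema.
{B, K}⁺: BK→AC adds A, C → {A, B, C, K}. Minimal: {K}⁺ = {K}; {B}⁺ = {B} — none reach the full schema.
Any other superkey contains one of these as a subset, so there are no further candidate keys.

AC, BK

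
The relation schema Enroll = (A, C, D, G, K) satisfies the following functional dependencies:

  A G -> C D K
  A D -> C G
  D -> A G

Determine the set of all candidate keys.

{D}⁺: D→AG adds A, G; AG→CDK adds C, K → {A, C, D, G, K}.
{A, G}⁺: AG→CDK adds C, D, K → {A, C, D, G, K}.

(D), (A, G)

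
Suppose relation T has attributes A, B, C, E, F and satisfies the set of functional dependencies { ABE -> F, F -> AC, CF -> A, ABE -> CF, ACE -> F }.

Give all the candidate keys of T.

{A, B, E}⁺: ABE→F adds F; F→AC adds C → {A, B, C, E, F}. Minimal: {B, E}⁺ = {B, E}; {A, E}⁺ = {A, E}; {A, B}⁺ = {A, B} — none reach the full schema.
{B, E, F}⁺: F→AC adds A, C → {A, B, C, E, F}. Minimal: {E, F}⁺ = {A, C, E, F}; {B, F}⁺ = {A, B, C, F}; {B, E}⁺ = {B, E} — none reach the full schema.

(A, B, E); (B, E, F)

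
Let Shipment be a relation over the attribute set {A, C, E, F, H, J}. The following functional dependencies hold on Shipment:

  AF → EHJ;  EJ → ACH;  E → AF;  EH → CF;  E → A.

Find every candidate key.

{E}, {A, F}

{E}⁺: E→AF adds A, F; AF→EHJ adds H, J; EJ→ACH adds C → {A, C, E, F, H, J}.
{A, F}⁺: AF→EHJ adds E, H, J; EJ→ACH adds C → {A, C, E, F, H, J}. Minimal: {F}⁺ = {F}; {A}⁺ = {A} — none reach the full schema.
Any other superkey contains one of these as a subset, so there are no further candidate keys.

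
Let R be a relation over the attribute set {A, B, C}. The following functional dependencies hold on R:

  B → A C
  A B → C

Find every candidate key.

Attribute B never appears on the right-hand side of any dependency, so B must belong to every candidate key.
{B}⁺ = {A, B, C}, which is all of the schema, so {B} is the only candidate key.

{B}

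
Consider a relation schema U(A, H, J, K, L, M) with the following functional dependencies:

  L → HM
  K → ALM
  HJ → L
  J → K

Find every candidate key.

{J}

Attribute J never appears on the right-hand side of any dependency, so J must belong to every candidate key.
{J}⁺ = {A, H, J, K, L, M}, which is all of the schema, so {J} is the only candidate key.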